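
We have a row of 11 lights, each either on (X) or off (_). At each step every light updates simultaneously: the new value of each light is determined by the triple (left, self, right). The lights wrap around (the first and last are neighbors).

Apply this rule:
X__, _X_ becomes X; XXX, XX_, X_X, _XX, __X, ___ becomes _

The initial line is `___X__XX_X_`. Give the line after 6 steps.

___XX____XX
X____X_____
XX___XX____
__X____X___
__XX___XX__
____X____X_

____X____X_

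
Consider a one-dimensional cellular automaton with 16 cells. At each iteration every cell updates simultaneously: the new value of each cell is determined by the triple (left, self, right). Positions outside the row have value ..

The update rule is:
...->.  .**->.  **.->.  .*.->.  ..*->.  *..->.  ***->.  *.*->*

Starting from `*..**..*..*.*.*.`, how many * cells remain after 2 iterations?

iteration 1: ...........*.*..
iteration 2: ............*...
count of *: 1

1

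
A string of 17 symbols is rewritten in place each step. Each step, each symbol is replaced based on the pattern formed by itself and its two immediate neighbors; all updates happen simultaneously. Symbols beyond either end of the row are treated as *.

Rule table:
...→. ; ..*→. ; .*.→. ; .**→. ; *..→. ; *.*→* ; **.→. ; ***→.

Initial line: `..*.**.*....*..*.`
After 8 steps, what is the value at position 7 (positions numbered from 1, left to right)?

.

step 1: ...*..*.........*
step 2: .................
step 3: .................  (fixed point — unchanged through step 8)
position 7 holds .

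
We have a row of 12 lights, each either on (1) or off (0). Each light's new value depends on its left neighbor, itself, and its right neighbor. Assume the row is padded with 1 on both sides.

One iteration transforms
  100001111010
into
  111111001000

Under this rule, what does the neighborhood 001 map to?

At position 4 the neighborhood is 001; the next row has 1 there.

1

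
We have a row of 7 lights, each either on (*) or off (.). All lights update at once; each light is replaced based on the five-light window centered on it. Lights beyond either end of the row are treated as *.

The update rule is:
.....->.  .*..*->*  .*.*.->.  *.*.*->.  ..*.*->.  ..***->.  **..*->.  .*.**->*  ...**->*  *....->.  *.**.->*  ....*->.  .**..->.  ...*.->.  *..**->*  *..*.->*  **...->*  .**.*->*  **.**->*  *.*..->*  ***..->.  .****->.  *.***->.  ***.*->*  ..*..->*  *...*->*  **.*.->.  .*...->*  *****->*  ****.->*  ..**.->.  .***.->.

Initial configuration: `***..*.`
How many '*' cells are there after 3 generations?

2

generation 1: **..*.*
generation 2: *..*.*.
generation 3: ..*...*
count of *: 2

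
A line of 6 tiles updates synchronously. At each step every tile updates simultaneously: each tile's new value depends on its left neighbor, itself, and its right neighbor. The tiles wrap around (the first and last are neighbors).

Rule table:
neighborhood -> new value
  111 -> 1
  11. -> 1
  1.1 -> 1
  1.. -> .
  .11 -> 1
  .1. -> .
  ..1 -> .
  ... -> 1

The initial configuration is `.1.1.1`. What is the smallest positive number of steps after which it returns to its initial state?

2

1.1.1.
.1.1.1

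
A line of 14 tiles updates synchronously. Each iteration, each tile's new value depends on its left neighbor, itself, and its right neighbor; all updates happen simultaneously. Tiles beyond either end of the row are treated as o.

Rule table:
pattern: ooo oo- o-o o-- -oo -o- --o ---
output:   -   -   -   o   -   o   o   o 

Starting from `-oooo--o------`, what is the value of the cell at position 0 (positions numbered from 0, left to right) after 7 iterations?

-

-----ooooooooo
ooooo---------
-----ooooooooo  (repeats iteration 1; period 2)
iteration 7: -----ooooooooo
position 0 holds -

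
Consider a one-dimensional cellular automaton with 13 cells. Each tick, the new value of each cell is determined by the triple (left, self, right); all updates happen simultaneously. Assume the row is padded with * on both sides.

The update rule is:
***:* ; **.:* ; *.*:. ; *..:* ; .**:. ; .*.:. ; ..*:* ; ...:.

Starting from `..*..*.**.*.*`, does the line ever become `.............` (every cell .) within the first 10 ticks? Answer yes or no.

**.**...*....
**..**.*.*..*
****.*....**.
****..*..*.*.
******.**....
******..**..*
********.***.
********..**.
**********.*.
**********...
tick 10 is **********..., still not uniform .

no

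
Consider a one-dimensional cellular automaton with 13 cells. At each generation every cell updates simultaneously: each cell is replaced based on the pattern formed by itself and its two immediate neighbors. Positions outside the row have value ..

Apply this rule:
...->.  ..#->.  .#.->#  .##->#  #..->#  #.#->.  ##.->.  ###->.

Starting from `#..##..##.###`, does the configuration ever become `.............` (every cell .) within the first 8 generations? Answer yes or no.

no

generation 1: ##.#.#.#..#..
generation 2: #..#.#.##.##.
generation 3: ##.#.#.#..#.#
generation 4: #..#.#.##.#.#
generation 5: ##.#.#.#..#.#  (repeats generation 3; period 2)
generation 8: #..#.#.##.#.#
generation 8 is #..#.#.##.#.#, still not uniform .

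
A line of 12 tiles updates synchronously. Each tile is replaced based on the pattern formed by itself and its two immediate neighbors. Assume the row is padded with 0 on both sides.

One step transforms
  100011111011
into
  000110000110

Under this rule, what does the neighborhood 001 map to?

At position 3 the neighborhood is 001; the next row has 1 there.

1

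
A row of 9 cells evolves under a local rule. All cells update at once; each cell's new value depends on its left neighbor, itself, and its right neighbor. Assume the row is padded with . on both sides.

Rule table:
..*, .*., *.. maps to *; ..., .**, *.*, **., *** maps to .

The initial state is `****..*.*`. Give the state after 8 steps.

..***....

....***.*
...*....*
..***..**
.*...**..
***.*..*.
....*****
...*.....
..***....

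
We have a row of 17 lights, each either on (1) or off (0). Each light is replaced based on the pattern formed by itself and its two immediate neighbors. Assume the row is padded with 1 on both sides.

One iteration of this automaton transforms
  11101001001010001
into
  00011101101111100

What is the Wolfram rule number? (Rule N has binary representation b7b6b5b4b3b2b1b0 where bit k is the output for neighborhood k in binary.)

position 0: 111 → 0  (bit 7 = 0)
position 2: 110 → 0  (bit 6 = 0)
position 3: 101 → 1  (bit 5 = 1)
position 5: 100 → 1  (bit 4 = 1)
position 16: 011 → 0  (bit 3 = 0)
position 4: 010 → 1  (bit 2 = 1)
position 6: 001 → 0  (bit 1 = 0)
position 14: 000 → 1  (bit 0 = 1)
bits b7..b0 = 00110101 = 53

53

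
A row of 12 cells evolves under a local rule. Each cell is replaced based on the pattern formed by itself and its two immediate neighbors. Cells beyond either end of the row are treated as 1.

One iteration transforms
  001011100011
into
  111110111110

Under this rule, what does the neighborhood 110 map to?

At position 6 the neighborhood is 110; the next row has 1 there.

1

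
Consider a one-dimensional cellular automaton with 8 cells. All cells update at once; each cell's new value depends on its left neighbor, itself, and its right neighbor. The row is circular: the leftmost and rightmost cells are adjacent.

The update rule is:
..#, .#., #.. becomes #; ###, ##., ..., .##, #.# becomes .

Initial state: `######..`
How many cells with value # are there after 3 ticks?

......##
#....#..
##..####
count of #: 6

6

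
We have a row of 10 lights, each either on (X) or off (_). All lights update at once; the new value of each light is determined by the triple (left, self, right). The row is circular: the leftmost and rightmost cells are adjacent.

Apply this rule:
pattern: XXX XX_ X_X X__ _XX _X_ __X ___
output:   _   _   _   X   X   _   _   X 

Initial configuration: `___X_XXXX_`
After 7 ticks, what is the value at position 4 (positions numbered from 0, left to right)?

X

XX___X___X
__XX__XX_X
X_X_X_X___
_______XX_
XXXXXX_X_X
_________X
XXXXXXXX__
position 4 holds X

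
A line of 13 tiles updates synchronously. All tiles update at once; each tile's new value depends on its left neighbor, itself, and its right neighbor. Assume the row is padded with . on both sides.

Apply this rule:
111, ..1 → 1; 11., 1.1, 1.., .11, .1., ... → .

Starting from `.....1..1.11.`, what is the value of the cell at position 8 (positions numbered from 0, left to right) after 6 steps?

.

step 1: ....1..1.....
step 2: ...1..1......
step 3: ..1..1.......
step 4: .1..1........
step 5: 1..1.........
step 6: ..1..........
position 8 holds .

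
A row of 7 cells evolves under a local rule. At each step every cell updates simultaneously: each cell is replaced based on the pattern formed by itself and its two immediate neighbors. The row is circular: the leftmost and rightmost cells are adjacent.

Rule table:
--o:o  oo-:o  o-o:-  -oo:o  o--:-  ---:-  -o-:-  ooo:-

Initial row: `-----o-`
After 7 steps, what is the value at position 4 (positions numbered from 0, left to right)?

-

step 1: ----o--
step 2: ---o---
step 3: --o----
step 4: -o-----
step 5: o------
step 6: ------o
step 7: -----o-
position 4 holds -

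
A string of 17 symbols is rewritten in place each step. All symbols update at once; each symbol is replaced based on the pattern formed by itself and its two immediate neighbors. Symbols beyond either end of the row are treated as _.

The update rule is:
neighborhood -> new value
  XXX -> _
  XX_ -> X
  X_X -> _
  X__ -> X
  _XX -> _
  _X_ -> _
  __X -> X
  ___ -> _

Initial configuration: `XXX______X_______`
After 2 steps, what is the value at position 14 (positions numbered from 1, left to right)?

__XX____X_X______
_X_XX__X___X_____
position 14 holds _

_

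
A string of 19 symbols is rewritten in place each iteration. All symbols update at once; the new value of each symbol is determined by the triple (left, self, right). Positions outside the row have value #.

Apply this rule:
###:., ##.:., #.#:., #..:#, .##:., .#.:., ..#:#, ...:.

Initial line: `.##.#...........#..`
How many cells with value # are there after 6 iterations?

6

iteration 1: .....#.........#.##
iteration 2: #...#.#.......#....
iteration 3: .#.#...#.....#.#..#
iteration 4: ....#.#.#...#...##.
iteration 5: #..#.....#.#.#.#...
iteration 6: .##.#...#.......#.#
count of #: 6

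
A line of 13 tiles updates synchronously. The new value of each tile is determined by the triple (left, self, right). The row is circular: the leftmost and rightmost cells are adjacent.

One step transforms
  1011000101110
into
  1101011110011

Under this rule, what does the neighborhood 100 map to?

At position 4 the neighborhood is 100; the next row has 0 there.

0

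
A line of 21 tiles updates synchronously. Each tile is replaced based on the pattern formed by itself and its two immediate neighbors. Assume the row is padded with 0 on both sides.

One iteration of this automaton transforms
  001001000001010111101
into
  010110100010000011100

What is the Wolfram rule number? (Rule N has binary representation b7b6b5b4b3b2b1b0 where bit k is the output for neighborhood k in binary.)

position 16: 111 → 1  (bit 7 = 1)
position 18: 110 → 1  (bit 6 = 1)
position 12: 101 → 0  (bit 5 = 0)
position 3: 100 → 1  (bit 4 = 1)
position 15: 011 → 0  (bit 3 = 0)
position 2: 010 → 0  (bit 2 = 0)
position 1: 001 → 1  (bit 1 = 1)
position 0: 000 → 0  (bit 0 = 0)
bits b7..b0 = 11010010 = 210

210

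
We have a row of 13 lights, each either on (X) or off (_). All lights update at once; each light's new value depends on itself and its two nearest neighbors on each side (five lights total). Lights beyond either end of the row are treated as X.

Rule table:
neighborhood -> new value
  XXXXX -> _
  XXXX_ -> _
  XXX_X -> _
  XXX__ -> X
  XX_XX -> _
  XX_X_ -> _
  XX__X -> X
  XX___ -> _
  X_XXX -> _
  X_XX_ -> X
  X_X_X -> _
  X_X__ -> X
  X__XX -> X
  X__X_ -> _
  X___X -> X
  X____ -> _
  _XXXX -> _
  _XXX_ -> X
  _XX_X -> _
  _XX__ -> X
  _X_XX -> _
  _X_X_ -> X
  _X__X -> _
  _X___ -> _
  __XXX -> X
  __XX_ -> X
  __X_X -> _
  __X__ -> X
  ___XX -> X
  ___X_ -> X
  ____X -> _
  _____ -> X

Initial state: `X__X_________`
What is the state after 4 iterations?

_XXXXXXXXX___

XX_X__XXXXX_X
___X_XX______
_XX__XX__XX_X
_XXXXXXXXX___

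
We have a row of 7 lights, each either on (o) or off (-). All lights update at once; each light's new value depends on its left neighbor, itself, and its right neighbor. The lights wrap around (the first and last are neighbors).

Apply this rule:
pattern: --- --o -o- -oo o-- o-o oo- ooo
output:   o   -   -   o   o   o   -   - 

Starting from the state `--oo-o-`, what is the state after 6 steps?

o-o-o-o
-o-o-oo
o-o-oo-
-o-oo-o
o-oo-o-
-oo-o-o

-oo-o-o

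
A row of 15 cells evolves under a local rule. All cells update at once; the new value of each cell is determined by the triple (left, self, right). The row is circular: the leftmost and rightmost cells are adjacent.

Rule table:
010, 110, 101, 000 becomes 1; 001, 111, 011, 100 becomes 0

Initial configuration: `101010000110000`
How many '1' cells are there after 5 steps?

8

111110110010110
000011010011011
011001110001101
101000010100111
111011011100000
count of 1: 8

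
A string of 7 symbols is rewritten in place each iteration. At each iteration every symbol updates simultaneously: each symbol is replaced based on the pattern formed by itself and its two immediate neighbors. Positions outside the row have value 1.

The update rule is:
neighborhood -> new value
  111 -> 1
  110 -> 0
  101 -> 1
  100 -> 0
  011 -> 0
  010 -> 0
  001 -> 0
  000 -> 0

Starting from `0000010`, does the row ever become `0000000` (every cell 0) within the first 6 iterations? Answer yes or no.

iteration 1: 0000001
iteration 2: 0000000
all cells are 0 at iteration 2

yes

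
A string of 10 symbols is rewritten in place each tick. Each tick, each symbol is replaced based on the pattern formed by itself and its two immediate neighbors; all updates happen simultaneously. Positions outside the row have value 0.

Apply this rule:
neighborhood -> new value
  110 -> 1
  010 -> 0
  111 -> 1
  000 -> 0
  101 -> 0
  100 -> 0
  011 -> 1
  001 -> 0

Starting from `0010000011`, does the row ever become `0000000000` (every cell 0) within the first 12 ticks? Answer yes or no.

0000000011
0000000011  (fixed point — unchanged through tick 12)
tick 12 is 0000000011, still not uniform 0

no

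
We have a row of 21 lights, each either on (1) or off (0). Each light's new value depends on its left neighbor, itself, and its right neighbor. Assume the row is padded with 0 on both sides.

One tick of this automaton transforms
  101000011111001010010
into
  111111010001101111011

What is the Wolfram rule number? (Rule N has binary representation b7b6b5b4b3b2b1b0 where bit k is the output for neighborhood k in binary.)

125

position 8: 111 → 0  (bit 7 = 0)
position 11: 110 → 1  (bit 6 = 1)
position 1: 101 → 1  (bit 5 = 1)
position 3: 100 → 1  (bit 4 = 1)
position 7: 011 → 1  (bit 3 = 1)
position 0: 010 → 1  (bit 2 = 1)
position 6: 001 → 0  (bit 1 = 0)
position 4: 000 → 1  (bit 0 = 1)
bits b7..b0 = 01111101 = 125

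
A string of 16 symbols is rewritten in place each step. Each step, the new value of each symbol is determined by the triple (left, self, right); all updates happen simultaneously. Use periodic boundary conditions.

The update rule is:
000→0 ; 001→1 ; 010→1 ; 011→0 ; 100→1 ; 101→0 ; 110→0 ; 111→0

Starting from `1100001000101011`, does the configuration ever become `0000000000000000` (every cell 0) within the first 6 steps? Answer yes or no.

no

0010011101101000
0111100000001100
1000010000010010
1100111000111110
0011000101000000
0100101101100000
step 6 is 0100101101100000, still not uniform 0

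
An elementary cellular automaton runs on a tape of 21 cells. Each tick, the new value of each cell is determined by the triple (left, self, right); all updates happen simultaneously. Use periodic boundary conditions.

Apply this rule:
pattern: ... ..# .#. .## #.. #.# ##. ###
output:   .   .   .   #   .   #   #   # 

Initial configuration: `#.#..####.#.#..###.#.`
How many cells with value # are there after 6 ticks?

.#...#####.#...####.#
#....######....#####.
.....######....######
.....######....######  (fixed point — unchanged through tick 6)
count of #: 12

12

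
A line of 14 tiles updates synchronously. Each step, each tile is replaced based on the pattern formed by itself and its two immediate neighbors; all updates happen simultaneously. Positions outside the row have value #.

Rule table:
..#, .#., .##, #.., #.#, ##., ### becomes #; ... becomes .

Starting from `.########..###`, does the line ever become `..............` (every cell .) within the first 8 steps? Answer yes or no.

no

##############
##############  (fixed point — unchanged through step 8)
step 8 is ##############, still not uniform .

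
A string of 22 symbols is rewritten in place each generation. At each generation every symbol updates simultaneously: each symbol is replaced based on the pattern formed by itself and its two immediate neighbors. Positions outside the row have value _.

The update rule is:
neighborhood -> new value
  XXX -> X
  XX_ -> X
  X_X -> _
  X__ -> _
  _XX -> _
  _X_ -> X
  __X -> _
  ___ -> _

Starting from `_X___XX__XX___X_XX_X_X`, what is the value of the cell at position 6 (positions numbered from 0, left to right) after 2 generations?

generation 1: _X____X___X___X__X_X_X
generation 2: _X____X___X___X__X_X_X
position 6 holds X

X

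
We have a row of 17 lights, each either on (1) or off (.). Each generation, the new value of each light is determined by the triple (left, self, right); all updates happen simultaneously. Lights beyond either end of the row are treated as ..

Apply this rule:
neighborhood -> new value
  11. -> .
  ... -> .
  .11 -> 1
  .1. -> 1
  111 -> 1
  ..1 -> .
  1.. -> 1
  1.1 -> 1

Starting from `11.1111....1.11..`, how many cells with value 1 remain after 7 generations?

14

1.1111.1...111.1.
11111.111..11.111
1111.111.1.1.111.
111.111.1111111.1
11.111.1111111.11
1.111.1111111.11.
1111.1111111.11.1
count of 1: 14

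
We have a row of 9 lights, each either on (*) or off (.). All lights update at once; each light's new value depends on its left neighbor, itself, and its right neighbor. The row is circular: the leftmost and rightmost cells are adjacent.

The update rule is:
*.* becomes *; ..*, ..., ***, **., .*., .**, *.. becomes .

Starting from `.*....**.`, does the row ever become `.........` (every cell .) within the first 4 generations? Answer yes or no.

yes

.........
all cells are . at generation 1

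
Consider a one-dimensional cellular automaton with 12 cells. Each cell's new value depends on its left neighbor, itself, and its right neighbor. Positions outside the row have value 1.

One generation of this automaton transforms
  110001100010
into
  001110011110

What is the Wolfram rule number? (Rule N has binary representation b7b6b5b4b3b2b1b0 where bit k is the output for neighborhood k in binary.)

position 0: 111 → 0  (bit 7 = 0)
position 1: 110 → 0  (bit 6 = 0)
position 11: 101 → 0  (bit 5 = 0)
position 2: 100 → 1  (bit 4 = 1)
position 5: 011 → 0  (bit 3 = 0)
position 10: 010 → 1  (bit 2 = 1)
position 4: 001 → 1  (bit 1 = 1)
position 3: 000 → 1  (bit 0 = 1)
bits b7..b0 = 00010111 = 23

23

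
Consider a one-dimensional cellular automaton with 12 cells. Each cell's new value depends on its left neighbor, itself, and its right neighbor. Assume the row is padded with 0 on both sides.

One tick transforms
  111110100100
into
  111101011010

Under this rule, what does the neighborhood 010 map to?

0

At position 6 the neighborhood is 010; the next row has 0 there.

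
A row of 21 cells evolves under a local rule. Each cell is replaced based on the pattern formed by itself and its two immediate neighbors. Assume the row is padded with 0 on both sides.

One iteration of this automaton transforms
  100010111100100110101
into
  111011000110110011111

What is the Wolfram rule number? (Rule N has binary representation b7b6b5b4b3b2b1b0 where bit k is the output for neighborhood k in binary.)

position 7: 111 → 0  (bit 7 = 0)
position 9: 110 → 1  (bit 6 = 1)
position 5: 101 → 1  (bit 5 = 1)
position 1: 100 → 1  (bit 4 = 1)
position 6: 011 → 0  (bit 3 = 0)
position 0: 010 → 1  (bit 2 = 1)
position 3: 001 → 0  (bit 1 = 0)
position 2: 000 → 1  (bit 0 = 1)
bits b7..b0 = 01110101 = 117

117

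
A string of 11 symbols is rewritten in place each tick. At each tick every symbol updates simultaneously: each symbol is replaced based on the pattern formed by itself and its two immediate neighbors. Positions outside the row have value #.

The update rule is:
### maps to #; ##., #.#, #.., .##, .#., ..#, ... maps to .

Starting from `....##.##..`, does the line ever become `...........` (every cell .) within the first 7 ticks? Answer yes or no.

yes

tick 1: ...........
all cells are . at tick 1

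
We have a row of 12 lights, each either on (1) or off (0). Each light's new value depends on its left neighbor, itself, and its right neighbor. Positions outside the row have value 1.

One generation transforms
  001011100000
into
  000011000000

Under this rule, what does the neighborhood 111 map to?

At position 5 the neighborhood is 111; the next row has 1 there.

1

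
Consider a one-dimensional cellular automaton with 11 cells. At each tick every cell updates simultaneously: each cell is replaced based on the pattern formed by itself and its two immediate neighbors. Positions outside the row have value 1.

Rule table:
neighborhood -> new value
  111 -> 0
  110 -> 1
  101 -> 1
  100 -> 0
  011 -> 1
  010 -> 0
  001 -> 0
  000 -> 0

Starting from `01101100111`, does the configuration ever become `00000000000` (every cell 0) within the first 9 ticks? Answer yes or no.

yes

11111100100
00000100000
00000000000
all cells are 0 at tick 3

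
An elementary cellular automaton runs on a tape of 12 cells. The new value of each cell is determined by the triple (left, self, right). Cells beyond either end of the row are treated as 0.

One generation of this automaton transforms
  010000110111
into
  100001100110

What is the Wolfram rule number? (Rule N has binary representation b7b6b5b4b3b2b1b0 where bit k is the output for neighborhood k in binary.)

position 10: 111 → 1  (bit 7 = 1)
position 7: 110 → 0  (bit 6 = 0)
position 8: 101 → 0  (bit 5 = 0)
position 2: 100 → 0  (bit 4 = 0)
position 6: 011 → 1  (bit 3 = 1)
position 1: 010 → 0  (bit 2 = 0)
position 0: 001 → 1  (bit 1 = 1)
position 3: 000 → 0  (bit 0 = 0)
bits b7..b0 = 10001010 = 138

138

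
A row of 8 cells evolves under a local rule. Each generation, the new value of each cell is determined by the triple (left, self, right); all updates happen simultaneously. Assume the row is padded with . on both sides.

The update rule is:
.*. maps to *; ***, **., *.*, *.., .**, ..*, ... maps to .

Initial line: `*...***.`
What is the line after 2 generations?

*.......

*.......
*.......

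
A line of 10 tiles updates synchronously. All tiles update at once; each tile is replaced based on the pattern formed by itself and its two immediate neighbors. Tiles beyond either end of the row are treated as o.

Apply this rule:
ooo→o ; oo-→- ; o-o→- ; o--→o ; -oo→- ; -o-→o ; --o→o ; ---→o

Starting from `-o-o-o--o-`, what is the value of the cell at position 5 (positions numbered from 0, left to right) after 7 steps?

-o-o-oooo-
-o-o--oo--
-o-ooo--oo
-o--o-oo-o
-oooo-----
--oo-ooooo
oo----oooo
position 5 holds -

-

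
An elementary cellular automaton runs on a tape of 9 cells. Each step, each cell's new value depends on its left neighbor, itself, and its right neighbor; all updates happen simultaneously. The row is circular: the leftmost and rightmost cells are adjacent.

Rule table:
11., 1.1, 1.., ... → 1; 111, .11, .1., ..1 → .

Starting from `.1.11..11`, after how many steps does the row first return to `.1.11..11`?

1.1.11..1
11.1.11..
.11.1.11.
..11.1.11
1..11.1.1
11..11.1.
.11..11.1
1.11..11.
.1.11..11

9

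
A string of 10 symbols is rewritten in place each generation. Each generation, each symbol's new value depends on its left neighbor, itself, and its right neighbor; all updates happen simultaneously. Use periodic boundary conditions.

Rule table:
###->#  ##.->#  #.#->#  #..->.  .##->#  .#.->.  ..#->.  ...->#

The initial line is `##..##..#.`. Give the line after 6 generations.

##..##...#
##..##.#.#
##..###.##
##..######
##..######  (fixed point — unchanged through generation 6)

##..######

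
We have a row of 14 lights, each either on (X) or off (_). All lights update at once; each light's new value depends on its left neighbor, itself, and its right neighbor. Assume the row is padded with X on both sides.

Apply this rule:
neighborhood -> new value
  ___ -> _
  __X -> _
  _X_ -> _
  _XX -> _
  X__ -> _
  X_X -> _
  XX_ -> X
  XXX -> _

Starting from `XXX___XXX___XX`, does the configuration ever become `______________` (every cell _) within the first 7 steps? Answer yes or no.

yes

__X_____X_____
______________
all cells are _ at step 2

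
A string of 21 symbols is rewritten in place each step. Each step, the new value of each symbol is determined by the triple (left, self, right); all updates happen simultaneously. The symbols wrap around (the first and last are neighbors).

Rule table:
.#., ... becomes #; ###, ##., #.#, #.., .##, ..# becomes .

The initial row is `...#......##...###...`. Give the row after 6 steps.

step 1: ##.#.####....#.....##
step 2: ...#......##.#.###...
step 3: ##.#.####....#.....##  (repeats step 1; period 2)
step 6: ...#......##.#.###...

...#......##.#.###...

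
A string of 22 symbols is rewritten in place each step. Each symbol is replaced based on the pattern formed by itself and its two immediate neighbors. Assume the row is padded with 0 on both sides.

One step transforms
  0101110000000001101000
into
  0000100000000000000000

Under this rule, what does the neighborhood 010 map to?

At position 1 the neighborhood is 010; the next row has 0 there.

0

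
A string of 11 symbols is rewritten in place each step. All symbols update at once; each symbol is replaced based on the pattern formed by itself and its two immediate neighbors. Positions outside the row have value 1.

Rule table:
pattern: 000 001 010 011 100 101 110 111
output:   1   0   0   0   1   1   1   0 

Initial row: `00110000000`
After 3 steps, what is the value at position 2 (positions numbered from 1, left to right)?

step 1: 10011111110
step 2: 11000000011
step 3: 01111111000
position 2 holds 1

1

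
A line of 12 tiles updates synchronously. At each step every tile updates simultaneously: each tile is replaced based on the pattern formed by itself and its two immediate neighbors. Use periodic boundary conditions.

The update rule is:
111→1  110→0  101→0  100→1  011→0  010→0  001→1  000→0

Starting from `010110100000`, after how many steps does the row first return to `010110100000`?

step 1: 100000010000
step 2: 010000101001
step 3: 001001000110
step 4: 010110101001
step 5: 000000000110
step 6: 000000001001
step 7: 100000010110
step 8: 010000100000
step 9: 101001010000
step 10: 000110001001
step 11: 101001010110
step 12: 000110000000
step 13: 001001000000
step 14: 010110100000

14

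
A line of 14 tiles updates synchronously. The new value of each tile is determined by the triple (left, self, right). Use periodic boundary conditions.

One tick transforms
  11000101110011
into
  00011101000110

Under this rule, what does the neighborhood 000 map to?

1

At position 3 the neighborhood is 000; the next row has 1 there.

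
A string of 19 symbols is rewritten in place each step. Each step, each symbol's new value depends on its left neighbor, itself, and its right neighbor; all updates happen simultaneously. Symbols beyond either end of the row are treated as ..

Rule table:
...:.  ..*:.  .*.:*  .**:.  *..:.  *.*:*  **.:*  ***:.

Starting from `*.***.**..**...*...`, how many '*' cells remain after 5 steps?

4

**..**.*...*...*...
.*...***...*...*...
.*.....*...*...*...
.*.....*...*...*...  (fixed point — unchanged through step 5)
count of *: 4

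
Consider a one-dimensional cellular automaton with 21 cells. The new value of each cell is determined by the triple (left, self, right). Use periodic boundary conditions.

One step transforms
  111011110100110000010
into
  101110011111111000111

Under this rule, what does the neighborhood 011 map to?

1

At position 0 the neighborhood is 011; the next row has 1 there.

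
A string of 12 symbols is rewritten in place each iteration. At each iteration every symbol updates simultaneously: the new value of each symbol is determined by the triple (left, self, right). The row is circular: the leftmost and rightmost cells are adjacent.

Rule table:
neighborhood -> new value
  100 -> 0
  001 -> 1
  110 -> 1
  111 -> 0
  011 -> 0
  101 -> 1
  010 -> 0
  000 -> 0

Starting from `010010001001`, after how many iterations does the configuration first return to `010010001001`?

12

100100010010
001000100101
010001001010
100010010100
000100101001
001001010010
010010100100
100101001000
001010010001
010100100010
101001000100
010010001001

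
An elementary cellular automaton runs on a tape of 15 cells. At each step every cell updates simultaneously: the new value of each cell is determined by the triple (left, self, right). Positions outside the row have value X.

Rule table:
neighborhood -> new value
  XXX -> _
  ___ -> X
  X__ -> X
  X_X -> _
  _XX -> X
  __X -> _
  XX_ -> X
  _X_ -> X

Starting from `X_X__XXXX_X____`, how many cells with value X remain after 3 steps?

9

step 1: X_XX_X__X_XXXX_
step 2: X_XX_XX_X_X__X_
step 3: X_XX_XX_X_XX_X_
count of X: 9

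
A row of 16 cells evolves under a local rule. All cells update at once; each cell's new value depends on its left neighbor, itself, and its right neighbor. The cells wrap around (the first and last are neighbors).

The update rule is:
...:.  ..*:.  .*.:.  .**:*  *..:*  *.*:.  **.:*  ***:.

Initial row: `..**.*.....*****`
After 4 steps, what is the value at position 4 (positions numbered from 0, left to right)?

step 1: *.**..*....*...*
step 2: *.***..*....*..*
step 3: *.*.**..*....*.*
step 4: *...***..*.....*
position 4 holds *

*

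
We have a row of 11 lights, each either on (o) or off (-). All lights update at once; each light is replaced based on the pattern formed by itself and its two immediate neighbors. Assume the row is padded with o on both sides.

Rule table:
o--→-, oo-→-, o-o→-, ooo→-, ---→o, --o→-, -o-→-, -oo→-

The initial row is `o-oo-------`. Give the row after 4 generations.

-ooo-------

-----ooooo-
-ooo-------
-----ooooo-  (repeats generation 1; period 2)
generation 4: -ooo-------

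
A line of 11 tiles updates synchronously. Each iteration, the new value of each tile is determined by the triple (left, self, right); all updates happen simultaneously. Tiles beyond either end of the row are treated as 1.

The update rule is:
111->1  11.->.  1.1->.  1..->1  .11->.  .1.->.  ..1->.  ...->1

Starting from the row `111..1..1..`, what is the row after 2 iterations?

iteration 1: 11.1..1..1.
iteration 2: 1...1..1...

1...1..1...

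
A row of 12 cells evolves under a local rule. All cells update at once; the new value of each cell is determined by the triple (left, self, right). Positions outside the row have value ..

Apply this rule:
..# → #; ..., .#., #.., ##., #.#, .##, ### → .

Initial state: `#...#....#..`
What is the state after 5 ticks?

tick 1: ...#....#...
tick 2: ..#....#....
tick 3: .#....#.....
tick 4: #....#......
tick 5: ....#.......

....#.......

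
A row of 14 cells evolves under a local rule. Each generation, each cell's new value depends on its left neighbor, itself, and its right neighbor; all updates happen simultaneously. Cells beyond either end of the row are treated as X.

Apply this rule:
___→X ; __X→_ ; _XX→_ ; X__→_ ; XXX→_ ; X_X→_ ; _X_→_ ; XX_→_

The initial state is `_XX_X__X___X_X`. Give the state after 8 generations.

_________X____
_XXXXXXX___XX_
_________X____  (repeats generation 1; period 2)
generation 8: _XXXXXXX___XX_

_XXXXXXX___XX_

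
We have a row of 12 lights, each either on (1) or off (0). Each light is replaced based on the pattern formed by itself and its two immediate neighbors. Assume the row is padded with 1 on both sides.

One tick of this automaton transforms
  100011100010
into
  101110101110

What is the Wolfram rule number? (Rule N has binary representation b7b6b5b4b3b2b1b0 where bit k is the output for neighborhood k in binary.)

position 5: 111 → 0  (bit 7 = 0)
position 0: 110 → 1  (bit 6 = 1)
position 11: 101 → 0  (bit 5 = 0)
position 1: 100 → 0  (bit 4 = 0)
position 4: 011 → 1  (bit 3 = 1)
position 10: 010 → 1  (bit 2 = 1)
position 3: 001 → 1  (bit 1 = 1)
position 2: 000 → 1  (bit 0 = 1)
bits b7..b0 = 01001111 = 79

79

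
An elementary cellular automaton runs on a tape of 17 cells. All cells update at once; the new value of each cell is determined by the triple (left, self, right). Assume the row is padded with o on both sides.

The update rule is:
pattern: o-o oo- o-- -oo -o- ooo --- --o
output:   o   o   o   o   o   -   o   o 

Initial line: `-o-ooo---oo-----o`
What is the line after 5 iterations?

oooo-oooooooooooo
---ooo-----------
oooo-oooooooooooo  (repeats iteration 1; period 2)
iteration 5: oooo-oooooooooooo

oooo-oooooooooooo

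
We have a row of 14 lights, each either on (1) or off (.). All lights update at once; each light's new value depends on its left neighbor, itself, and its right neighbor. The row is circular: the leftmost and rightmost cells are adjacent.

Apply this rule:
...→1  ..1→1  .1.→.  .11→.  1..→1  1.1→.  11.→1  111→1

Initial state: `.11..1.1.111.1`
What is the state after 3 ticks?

..111.....11..
11.1111111.111
11..111111..11

11..111111..11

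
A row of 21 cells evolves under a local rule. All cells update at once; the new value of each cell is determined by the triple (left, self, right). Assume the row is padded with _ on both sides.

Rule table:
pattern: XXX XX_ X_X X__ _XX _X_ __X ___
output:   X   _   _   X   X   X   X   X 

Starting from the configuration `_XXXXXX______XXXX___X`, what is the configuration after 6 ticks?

tick 1: XXXXXX_XXXXXXXXX_XXXX
tick 2: XXXXX__XXXXXXXX__XXX_
tick 3: XXXX_XXXXXXXXX_XXXX_X
tick 4: XXX__XXXXXXXX__XXX__X
tick 5: XX_XXXXXXXXX_XXXX_XXX
tick 6: X__XXXXXXXX__XXX__XX_

X__XXXXXXXX__XXX__XX_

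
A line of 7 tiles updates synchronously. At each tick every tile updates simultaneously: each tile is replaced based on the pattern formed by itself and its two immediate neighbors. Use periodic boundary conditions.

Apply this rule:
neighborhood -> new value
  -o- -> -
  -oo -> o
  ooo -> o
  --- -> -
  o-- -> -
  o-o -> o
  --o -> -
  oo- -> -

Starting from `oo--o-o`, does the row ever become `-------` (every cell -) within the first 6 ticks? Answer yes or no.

o----oo
-----oo
-----o-
-------
all cells are - at tick 4

yes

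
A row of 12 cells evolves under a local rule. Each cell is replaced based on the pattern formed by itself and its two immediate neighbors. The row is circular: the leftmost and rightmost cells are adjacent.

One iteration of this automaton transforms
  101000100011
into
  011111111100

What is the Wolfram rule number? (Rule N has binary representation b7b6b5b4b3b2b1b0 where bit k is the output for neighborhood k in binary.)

55

position 11: 111 → 0  (bit 7 = 0)
position 0: 110 → 0  (bit 6 = 0)
position 1: 101 → 1  (bit 5 = 1)
position 3: 100 → 1  (bit 4 = 1)
position 10: 011 → 0  (bit 3 = 0)
position 2: 010 → 1  (bit 2 = 1)
position 5: 001 → 1  (bit 1 = 1)
position 4: 000 → 1  (bit 0 = 1)
bits b7..b0 = 00110111 = 55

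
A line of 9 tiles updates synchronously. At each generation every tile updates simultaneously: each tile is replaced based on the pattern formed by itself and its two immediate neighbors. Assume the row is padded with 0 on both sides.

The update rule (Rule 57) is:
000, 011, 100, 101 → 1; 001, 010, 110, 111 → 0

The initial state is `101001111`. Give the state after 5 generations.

010101000
001010111
100101100
010011011
001010110

001010110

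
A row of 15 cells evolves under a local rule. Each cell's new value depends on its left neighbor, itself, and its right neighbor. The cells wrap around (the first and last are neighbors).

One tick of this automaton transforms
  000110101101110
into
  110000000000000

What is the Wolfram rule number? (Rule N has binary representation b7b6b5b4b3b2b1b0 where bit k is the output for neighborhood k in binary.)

position 12: 111 → 0  (bit 7 = 0)
position 4: 110 → 0  (bit 6 = 0)
position 5: 101 → 0  (bit 5 = 0)
position 14: 100 → 0  (bit 4 = 0)
position 3: 011 → 0  (bit 3 = 0)
position 6: 010 → 0  (bit 2 = 0)
position 2: 001 → 0  (bit 1 = 0)
position 0: 000 → 1  (bit 0 = 1)
bits b7..b0 = 00000001 = 1

1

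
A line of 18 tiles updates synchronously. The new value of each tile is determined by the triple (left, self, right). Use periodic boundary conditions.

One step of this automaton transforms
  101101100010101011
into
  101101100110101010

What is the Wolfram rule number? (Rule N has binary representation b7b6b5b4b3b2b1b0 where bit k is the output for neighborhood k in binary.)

78

position 17: 111 → 0  (bit 7 = 0)
position 0: 110 → 1  (bit 6 = 1)
position 1: 101 → 0  (bit 5 = 0)
position 7: 100 → 0  (bit 4 = 0)
position 2: 011 → 1  (bit 3 = 1)
position 10: 010 → 1  (bit 2 = 1)
position 9: 001 → 1  (bit 1 = 1)
position 8: 000 → 0  (bit 0 = 0)
bits b7..b0 = 01001110 = 78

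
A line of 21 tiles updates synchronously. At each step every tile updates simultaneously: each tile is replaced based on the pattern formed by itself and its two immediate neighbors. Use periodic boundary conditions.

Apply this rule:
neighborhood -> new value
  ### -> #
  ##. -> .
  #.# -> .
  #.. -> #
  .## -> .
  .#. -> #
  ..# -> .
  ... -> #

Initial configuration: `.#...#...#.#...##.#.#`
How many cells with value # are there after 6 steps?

step 1: .###.###.#.###....#.#
step 2: ..#...#..#..#.###.#.#
step 3: #.###.##.##.#..#..#.#
step 4: ...#........##.##.#..
step 5: ##.########.......###
step 6: #...######.######..##
count of #: 15

15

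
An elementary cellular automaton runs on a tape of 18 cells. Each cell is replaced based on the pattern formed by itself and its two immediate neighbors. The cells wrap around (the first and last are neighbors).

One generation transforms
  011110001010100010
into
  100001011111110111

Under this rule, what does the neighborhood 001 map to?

At position 0 the neighborhood is 001; the next row has 1 there.

1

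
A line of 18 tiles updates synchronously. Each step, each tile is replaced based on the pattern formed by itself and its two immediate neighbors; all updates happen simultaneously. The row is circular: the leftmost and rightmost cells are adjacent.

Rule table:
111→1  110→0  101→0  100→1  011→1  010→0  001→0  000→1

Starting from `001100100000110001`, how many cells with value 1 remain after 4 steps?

101010011110101100
000001011100001010
111100011011100001
111011010011011101
count of 1: 12

12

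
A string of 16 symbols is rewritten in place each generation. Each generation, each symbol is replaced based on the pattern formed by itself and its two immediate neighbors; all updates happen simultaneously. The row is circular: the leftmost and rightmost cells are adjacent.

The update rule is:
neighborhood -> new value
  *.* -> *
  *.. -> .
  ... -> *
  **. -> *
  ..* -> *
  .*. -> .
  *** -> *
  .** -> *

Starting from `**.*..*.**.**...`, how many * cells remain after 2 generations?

14

generation 1: ***..*.******.**
generation 2: ***.*.**********
count of *: 14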